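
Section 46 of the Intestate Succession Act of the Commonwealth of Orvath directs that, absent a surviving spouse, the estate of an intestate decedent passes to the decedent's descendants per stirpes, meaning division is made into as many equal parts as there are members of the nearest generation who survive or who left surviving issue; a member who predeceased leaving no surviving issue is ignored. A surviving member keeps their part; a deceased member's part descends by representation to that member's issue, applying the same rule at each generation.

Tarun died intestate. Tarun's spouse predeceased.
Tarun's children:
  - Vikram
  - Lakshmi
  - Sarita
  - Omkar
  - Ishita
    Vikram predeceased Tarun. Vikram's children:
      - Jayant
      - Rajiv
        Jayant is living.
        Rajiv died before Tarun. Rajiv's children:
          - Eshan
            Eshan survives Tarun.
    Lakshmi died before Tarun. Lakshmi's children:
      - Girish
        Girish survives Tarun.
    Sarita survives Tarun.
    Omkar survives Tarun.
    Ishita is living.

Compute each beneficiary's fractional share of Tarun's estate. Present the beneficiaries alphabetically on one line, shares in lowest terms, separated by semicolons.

There is no surviving spouse, so the entire estate passes to Tarun's descendants per stirpes.
The estate is divided into 5 equal shares of 1/5 among Vikram, Lakshmi, Sarita, Omkar, Ishita.
Vikram predeceased; the 1/5 allotted to Vikram's branch passes to Vikram's issue by representation.
The 1/5 is divided into 2 equal shares of 1/10 among Jayant, Rajiv.
Jayant is living and takes 1/10.
Rajiv predeceased; the 1/10 allotted to Rajiv's branch passes to Rajiv's issue by representation.
Eshan is the sole taker at this level and receives the full 1/10.
Lakshmi predeceased; the 1/5 allotted to Lakshmi's branch passes to Lakshmi's issue by representation.
Girish is the sole taker at this level and receives the full 1/5.
Sarita is living and takes 1/5.
Omkar is living and takes 1/5.
Ishita is living and takes 1/5.

Eshan 1/10; Girish 1/5; Ishita 1/5; Jayant 1/10; Omkar 1/5; Sarita 1/5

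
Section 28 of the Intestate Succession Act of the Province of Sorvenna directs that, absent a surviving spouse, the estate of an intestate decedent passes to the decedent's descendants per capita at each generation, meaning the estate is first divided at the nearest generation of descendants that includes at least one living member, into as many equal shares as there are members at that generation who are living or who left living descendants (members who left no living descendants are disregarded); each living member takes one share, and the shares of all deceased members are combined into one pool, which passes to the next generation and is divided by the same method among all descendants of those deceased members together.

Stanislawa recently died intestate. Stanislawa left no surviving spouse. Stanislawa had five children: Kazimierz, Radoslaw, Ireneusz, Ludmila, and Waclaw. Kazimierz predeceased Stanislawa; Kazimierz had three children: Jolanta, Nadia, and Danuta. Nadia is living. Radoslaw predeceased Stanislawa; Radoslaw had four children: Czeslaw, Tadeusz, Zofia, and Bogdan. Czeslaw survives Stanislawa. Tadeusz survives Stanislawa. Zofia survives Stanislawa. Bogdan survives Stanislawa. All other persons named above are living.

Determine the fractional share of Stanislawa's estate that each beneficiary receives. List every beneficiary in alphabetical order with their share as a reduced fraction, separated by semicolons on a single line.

There is no surviving spouse, so the entire estate passes to Stanislawa's descendants per capita at each generation.
At generation 1 (Kazimierz, Radoslaw, Ireneusz, Ludmila, Waclaw) there are 5 shares of (1)/5 = 1/5 each.
Living: Ireneusz, Ludmila, and Waclaw — each takes 1/5.
Deceased: Kazimierz and Radoslaw. Their combined 2/5 is pooled and carried to generation 2.
At generation 2 (Jolanta, Nadia, Danuta, Czeslaw, Tadeusz, Zofia, Bogdan) there are 7 shares of (2/5)/7 = 2/35 each.
Living: Jolanta, Nadia, Danuta, Czeslaw, Tadeusz, Zofia, and Bogdan — each takes 2/35.

Bogdan 2/35; Czeslaw 2/35; Danuta 2/35; Ireneusz 1/5; Jolanta 2/35; Ludmila 1/5; Nadia 2/35; Tadeusz 2/35; Waclaw 1/5; Zofia 2/35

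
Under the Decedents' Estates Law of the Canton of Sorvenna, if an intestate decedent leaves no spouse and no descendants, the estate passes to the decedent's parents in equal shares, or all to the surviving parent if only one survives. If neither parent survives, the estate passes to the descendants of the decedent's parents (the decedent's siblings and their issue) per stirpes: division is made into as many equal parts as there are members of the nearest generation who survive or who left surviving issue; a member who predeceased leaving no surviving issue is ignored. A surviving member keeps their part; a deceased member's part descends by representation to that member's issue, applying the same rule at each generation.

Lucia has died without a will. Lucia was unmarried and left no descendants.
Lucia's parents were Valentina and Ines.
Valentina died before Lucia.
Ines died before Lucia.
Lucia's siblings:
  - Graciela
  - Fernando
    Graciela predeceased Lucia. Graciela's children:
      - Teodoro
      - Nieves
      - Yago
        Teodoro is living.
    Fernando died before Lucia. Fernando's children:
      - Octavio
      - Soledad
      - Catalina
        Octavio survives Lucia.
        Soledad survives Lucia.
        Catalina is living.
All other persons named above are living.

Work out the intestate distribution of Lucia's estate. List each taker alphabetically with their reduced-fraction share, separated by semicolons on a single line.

Neither parent survives and there are no descendants, so the estate passes to Lucia's siblings and their issue per stirpes.
The estate is divided into 2 equal shares of 1/2 among Graciela, Fernando.
Graciela predeceased; the 1/2 allotted to Graciela's branch passes to Graciela's issue by representation.
The 1/2 is divided into 3 equal shares of 1/6 among Teodoro, Nieves, Yago.
Teodoro is living and takes 1/6.
Nieves is living and takes 1/6.
Yago is living and takes 1/6.
Fernando predeceased; the 1/2 allotted to Fernando's branch passes to Fernando's issue by representation.
The 1/2 is divided into 3 equal shares of 1/6 among Octavio, Soledad, Catalina.
Octavio is living and takes 1/6.
Soledad is living and takes 1/6.
Catalina is living and takes 1/6.

Catalina 1/6; Nieves 1/6; Octavio 1/6; Soledad 1/6; Teodoro 1/6; Yago 1/6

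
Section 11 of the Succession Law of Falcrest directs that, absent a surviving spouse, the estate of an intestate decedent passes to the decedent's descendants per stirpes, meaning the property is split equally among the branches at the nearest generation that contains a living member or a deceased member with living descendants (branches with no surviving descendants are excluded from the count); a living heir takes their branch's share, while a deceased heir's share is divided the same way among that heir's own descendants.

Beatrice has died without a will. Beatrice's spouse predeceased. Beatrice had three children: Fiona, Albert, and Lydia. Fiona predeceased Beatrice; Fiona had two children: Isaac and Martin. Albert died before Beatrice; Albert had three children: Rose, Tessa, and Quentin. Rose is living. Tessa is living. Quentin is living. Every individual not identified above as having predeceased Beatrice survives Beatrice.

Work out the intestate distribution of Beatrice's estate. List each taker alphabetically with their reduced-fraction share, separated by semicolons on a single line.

Isaac 1/6; Lydia 1/3; Martin 1/6; Quentin 1/9; Rose 1/9; Tessa 1/9

There is no surviving spouse, so the entire estate passes to Beatrice's descendants per stirpes.
The estate is divided into 3 equal shares of 1/3 among Fiona, Albert, Lydia.
Fiona predeceased; the 1/3 allotted to Fiona's branch passes to Fiona's issue by representation.
The 1/3 is divided into 2 equal shares of 1/6 among Isaac, Martin.
Isaac is living and takes 1/6.
Martin is living and takes 1/6.
Albert predeceased; the 1/3 allotted to Albert's branch passes to Albert's issue by representation.
The 1/3 is divided into 3 equal shares of 1/9 among Rose, Tessa, Quentin.
Rose is living and takes 1/9.
Tessa is living and takes 1/9.
Quentin is living and takes 1/9.
Lydia is living and takes 1/3.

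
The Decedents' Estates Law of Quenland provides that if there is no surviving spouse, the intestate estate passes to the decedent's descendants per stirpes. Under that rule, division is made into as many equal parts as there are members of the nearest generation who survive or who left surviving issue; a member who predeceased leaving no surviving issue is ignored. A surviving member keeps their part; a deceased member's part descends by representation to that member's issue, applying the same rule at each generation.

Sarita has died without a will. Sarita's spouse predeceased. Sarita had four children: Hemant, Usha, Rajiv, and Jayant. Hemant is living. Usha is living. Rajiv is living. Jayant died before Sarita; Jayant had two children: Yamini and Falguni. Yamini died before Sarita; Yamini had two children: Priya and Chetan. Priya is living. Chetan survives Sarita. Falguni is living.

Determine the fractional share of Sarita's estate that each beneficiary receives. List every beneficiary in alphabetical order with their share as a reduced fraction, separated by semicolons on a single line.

Chetan 1/16; Falguni 1/8; Hemant 1/4; Priya 1/16; Rajiv 1/4; Usha 1/4

There is no surviving spouse, so the entire estate passes to Sarita's descendants per stirpes.
The estate is divided into 4 equal shares of 1/4 among Hemant, Usha, Rajiv, Jayant.
Hemant is living and takes 1/4.
Usha is living and takes 1/4.
Rajiv is living and takes 1/4.
Jayant predeceased; the 1/4 allotted to Jayant's branch passes to Jayant's issue by representation.
The 1/4 is divided into 2 equal shares of 1/8 among Yamini, Falguni.
Yamini predeceased; the 1/8 allotted to Yamini's branch passes to Yamini's issue by representation.
The 1/8 is divided into 2 equal shares of 1/16 among Priya, Chetan.
Priya is living and takes 1/16.
Chetan is living and takes 1/16.
Falguni is living and takes 1/8.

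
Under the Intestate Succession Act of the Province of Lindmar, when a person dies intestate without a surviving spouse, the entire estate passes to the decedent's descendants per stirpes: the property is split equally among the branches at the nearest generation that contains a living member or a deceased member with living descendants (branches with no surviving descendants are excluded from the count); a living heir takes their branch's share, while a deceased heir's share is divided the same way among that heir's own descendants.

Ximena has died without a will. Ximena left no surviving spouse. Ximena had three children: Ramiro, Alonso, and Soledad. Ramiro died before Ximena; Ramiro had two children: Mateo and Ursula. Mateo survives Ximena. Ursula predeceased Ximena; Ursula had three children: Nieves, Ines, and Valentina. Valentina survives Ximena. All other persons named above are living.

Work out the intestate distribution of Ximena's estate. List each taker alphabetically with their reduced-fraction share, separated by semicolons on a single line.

Alonso 1/3; Ines 1/18; Mateo 1/6; Nieves 1/18; Soledad 1/3; Valentina 1/18

There is no surviving spouse, so the entire estate passes to Ximena's descendants per stirpes.
The estate is divided into 3 equal shares of 1/3 among Ramiro, Alonso, Soledad.
Ramiro predeceased; the 1/3 allotted to Ramiro's branch passes to Ramiro's issue by representation.
The 1/3 is divided into 2 equal shares of 1/6 among Mateo, Ursula.
Mateo is living and takes 1/6.
Ursula predeceased; the 1/6 allotted to Ursula's branch passes to Ursula's issue by representation.
The 1/6 is divided into 3 equal shares of 1/18 among Nieves, Ines, Valentina.
Nieves is living and takes 1/18.
Ines is living and takes 1/18.
Valentina is living and takes 1/18.
Alonso is living and takes 1/3.
Soledad is living and takes 1/3.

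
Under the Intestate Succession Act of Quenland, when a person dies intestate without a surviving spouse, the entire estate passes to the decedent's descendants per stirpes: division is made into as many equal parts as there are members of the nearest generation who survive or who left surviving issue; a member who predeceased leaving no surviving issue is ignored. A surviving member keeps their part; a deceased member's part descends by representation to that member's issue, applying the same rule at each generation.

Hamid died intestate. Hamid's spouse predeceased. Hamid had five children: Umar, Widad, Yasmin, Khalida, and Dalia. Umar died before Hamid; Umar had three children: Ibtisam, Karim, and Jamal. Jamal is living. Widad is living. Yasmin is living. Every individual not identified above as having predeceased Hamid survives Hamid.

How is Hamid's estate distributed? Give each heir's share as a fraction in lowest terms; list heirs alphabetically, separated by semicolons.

There is no surviving spouse, so the entire estate passes to Hamid's descendants per stirpes.
The estate is divided into 5 equal shares of 1/5 among Umar, Widad, Yasmin, Khalida, Dalia.
Umar predeceased; the 1/5 allotted to Umar's branch passes to Umar's issue by representation.
The 1/5 is divided into 3 equal shares of 1/15 among Ibtisam, Karim, Jamal.
Ibtisam is living and takes 1/15.
Karim is living and takes 1/15.
Jamal is living and takes 1/15.
Widad is living and takes 1/5.
Yasmin is living and takes 1/5.
Khalida is living and takes 1/5.
Dalia is living and takes 1/5.

Dalia 1/5; Ibtisam 1/15; Jamal 1/15; Karim 1/15; Khalida 1/5; Widad 1/5; Yasmin 1/5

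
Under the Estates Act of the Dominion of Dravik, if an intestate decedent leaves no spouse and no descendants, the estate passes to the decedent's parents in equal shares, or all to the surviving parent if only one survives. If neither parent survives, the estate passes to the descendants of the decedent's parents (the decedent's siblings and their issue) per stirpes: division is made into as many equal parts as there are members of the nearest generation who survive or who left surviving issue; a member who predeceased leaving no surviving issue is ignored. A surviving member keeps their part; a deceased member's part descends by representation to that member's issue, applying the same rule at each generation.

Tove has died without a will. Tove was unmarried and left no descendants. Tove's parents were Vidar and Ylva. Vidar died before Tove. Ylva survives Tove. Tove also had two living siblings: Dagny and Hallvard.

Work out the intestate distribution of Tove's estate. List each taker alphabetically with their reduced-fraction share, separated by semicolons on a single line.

Only one parent, Ylva, survives, so Ylva takes the entire estate. The siblings take nothing because a surviving parent has priority.

Ylva 1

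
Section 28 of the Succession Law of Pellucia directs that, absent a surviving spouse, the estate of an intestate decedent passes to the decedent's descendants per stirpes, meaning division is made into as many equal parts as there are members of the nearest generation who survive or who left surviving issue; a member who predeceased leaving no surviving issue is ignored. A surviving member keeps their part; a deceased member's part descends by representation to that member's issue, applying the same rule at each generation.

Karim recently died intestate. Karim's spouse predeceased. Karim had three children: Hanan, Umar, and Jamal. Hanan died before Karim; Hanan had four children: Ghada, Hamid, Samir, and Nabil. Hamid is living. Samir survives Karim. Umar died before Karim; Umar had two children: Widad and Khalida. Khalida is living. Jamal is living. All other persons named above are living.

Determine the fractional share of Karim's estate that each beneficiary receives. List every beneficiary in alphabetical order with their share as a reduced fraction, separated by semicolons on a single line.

Ghada 1/12; Hamid 1/12; Jamal 1/3; Khalida 1/6; Nabil 1/12; Samir 1/12; Widad 1/6

There is no surviving spouse, so the entire estate passes to Karim's descendants per stirpes.
The estate is divided into 3 equal shares of 1/3 among Hanan, Umar, Jamal.
Hanan predeceased; the 1/3 allotted to Hanan's branch passes to Hanan's issue by representation.
The 1/3 is divided into 4 equal shares of 1/12 among Ghada, Hamid, Samir, Nabil.
Ghada is living and takes 1/12.
Hamid is living and takes 1/12.
Samir is living and takes 1/12.
Nabil is living and takes 1/12.
Umar predeceased; the 1/3 allotted to Umar's branch passes to Umar's issue by representation.
The 1/3 is divided into 2 equal shares of 1/6 among Widad, Khalida.
Widad is living and takes 1/6.
Khalida is living and takes 1/6.
Jamal is living and takes 1/3.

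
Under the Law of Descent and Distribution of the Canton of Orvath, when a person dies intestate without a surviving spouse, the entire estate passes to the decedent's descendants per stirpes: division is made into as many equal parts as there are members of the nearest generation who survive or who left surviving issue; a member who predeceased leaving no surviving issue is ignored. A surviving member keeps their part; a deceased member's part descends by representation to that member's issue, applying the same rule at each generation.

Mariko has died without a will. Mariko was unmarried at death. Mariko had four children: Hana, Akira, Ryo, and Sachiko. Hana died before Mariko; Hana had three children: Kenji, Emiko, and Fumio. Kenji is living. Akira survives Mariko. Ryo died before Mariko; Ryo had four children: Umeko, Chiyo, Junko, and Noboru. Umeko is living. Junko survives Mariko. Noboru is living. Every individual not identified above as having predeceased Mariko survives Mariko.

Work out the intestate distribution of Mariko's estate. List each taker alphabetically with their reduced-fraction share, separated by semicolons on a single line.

There is no surviving spouse, so the entire estate passes to Mariko's descendants per stirpes.
The estate is divided into 4 equal shares of 1/4 among Hana, Akira, Ryo, Sachiko.
Hana predeceased; the 1/4 allotted to Hana's branch passes to Hana's issue by representation.
The 1/4 is divided into 3 equal shares of 1/12 among Kenji, Emiko, Fumio.
Kenji is living and takes 1/12.
Emiko is living and takes 1/12.
Fumio is living and takes 1/12.
Akira is living and takes 1/4.
Ryo predeceased; the 1/4 allotted to Ryo's branch passes to Ryo's issue by representation.
The 1/4 is divided into 4 equal shares of 1/16 among Umeko, Chiyo, Junko, Noboru.
Umeko is living and takes 1/16.
Chiyo is living and takes 1/16.
Junko is living and takes 1/16.
Noboru is living and takes 1/16.
Sachiko is living and takes 1/4.

Akira 1/4; Chiyo 1/16; Emiko 1/12; Fumio 1/12; Junko 1/16; Kenji 1/12; Noboru 1/16; Sachiko 1/4; Umeko 1/16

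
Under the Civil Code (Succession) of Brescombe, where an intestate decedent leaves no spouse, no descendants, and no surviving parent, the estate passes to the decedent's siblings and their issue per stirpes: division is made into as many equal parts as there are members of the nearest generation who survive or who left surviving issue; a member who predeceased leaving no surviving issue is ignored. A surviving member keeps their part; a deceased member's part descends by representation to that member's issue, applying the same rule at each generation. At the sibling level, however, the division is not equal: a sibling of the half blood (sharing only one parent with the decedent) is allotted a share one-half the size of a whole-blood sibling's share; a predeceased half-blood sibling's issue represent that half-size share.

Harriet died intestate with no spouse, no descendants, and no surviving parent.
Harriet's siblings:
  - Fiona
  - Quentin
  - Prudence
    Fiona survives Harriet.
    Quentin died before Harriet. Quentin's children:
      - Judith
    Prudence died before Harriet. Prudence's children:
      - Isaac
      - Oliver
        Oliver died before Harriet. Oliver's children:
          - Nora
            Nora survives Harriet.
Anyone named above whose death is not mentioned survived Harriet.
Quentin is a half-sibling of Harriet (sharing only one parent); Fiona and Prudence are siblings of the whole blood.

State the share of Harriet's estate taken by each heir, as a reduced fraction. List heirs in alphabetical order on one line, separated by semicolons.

Fiona 2/5; Isaac 1/5; Judith 1/5; Nora 1/5

No spouse, descendants, or parent survives, so the estate passes to Harriet's siblings per stirpes.
Half-blood siblings count for one-half the weight of whole-blood siblings at the initial division.
Dividing 1 in proportion to weights (total weight 5/2): Fiona (weight 1) → 2/5; Quentin (weight 1/2) → 1/5; Prudence (weight 1) → 2/5.
Fiona is living and takes 2/5.
Quentin predeceased; the 1/5 allotted to Quentin's branch passes to Quentin's issue by representation.
Judith is the sole taker at this level and receives the full 1/5.
Prudence predeceased; the 2/5 allotted to Prudence's branch passes to Prudence's issue by representation.
The 2/5 is divided into 2 equal shares of 1/5 among Isaac, Oliver.
Isaac is living and takes 1/5.
Oliver predeceased; the 1/5 allotted to Oliver's branch passes to Oliver's issue by representation.
Nora is the sole taker at this level and receives the full 1/5.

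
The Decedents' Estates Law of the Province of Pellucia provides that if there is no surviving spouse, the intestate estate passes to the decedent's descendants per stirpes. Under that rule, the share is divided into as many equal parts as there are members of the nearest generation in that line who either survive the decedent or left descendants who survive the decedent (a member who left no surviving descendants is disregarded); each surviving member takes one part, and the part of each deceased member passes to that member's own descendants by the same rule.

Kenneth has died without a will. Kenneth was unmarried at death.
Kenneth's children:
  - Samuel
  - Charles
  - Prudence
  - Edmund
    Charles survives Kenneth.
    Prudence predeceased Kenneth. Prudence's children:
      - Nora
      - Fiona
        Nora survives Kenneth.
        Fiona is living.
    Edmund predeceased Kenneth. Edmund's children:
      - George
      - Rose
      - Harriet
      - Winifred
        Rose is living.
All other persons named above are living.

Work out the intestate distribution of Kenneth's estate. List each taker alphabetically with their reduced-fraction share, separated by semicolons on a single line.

Charles 1/4; Fiona 1/8; George 1/16; Harriet 1/16; Nora 1/8; Rose 1/16; Samuel 1/4; Winifred 1/16

There is no surviving spouse, so the entire estate passes to Kenneth's descendants per stirpes.
The estate is divided into 4 equal shares of 1/4 among Samuel, Charles, Prudence, Edmund.
Samuel is living and takes 1/4.
Charles is living and takes 1/4.
Prudence predeceased; the 1/4 allotted to Prudence's branch passes to Prudence's issue by representation.
The 1/4 is divided into 2 equal shares of 1/8 among Nora, Fiona.
Nora is living and takes 1/8.
Fiona is living and takes 1/8.
Edmund predeceased; the 1/4 allotted to Edmund's branch passes to Edmund's issue by representation.
The 1/4 is divided into 4 equal shares of 1/16 among George, Rose, Harriet, Winifred.
George is living and takes 1/16.
Rose is living and takes 1/16.
Harriet is living and takes 1/16.
Winifred is living and takes 1/16.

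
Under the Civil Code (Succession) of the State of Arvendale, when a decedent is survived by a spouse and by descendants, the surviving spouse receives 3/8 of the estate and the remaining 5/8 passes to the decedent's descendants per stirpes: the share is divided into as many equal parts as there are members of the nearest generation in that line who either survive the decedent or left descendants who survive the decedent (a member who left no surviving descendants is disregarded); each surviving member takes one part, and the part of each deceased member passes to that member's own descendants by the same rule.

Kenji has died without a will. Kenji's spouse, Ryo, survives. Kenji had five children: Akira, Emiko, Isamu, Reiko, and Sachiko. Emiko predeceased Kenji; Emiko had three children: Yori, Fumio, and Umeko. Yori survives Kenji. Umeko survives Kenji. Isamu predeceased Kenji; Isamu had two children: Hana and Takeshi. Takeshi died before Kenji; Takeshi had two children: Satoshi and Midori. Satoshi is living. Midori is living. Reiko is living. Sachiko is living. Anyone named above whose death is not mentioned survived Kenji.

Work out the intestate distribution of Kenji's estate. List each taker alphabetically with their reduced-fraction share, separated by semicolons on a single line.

Akira 1/8; Fumio 1/24; Hana 1/16; Midori 1/32; Reiko 1/8; Ryo 3/8; Sachiko 1/8; Satoshi 1/32; Umeko 1/24; Yori 1/24

Ryo, as surviving spouse, takes 3/8.
The remaining 5/8 passes to Kenji's descendants per stirpes.
The 5/8 is divided into 5 equal shares of 1/8 among Akira, Emiko, Isamu, Reiko, Sachiko.
Akira is living and takes 1/8.
Emiko predeceased; the 1/8 allotted to Emiko's branch passes to Emiko's issue by representation.
The 1/8 is divided into 3 equal shares of 1/24 among Yori, Fumio, Umeko.
Yori is living and takes 1/24.
Fumio is living and takes 1/24.
Umeko is living and takes 1/24.
Isamu predeceased; the 1/8 allotted to Isamu's branch passes to Isamu's issue by representation.
The 1/8 is divided into 2 equal shares of 1/16 among Hana, Takeshi.
Hana is living and takes 1/16.
Takeshi predeceased; the 1/16 allotted to Takeshi's branch passes to Takeshi's issue by representation.
The 1/16 is divided into 2 equal shares of 1/32 among Satoshi, Midori.
Satoshi is living and takes 1/32.
Midori is living and takes 1/32.
Reiko is living and takes 1/8.
Sachiko is living and takes 1/8.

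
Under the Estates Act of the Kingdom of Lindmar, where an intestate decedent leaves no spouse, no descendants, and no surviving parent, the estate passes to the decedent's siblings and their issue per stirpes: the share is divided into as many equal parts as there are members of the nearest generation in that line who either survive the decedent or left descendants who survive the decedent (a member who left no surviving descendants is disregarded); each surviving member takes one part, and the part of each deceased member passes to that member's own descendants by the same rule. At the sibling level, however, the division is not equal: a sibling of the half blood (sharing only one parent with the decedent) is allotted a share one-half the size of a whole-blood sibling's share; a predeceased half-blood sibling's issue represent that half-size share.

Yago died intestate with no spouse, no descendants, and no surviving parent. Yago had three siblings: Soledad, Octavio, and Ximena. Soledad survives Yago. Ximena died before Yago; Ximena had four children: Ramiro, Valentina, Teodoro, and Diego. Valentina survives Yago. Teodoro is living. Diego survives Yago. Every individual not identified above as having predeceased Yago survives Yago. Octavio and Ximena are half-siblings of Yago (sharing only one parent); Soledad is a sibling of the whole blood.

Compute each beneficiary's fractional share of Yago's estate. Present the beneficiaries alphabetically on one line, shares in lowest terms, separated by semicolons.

Diego 1/16; Octavio 1/4; Ramiro 1/16; Soledad 1/2; Teodoro 1/16; Valentina 1/16

No spouse, descendants, or parent survives, so the estate passes to Yago's siblings per stirpes.
Half-blood siblings count for one-half the weight of whole-blood siblings at the initial division.
Dividing 1 in proportion to weights (total weight 2): Soledad (weight 1) → 1/2; Octavio (weight 1/2) → 1/4; Ximena (weight 1/2) → 1/4.
Soledad is living and takes 1/2.
Octavio is living and takes 1/4.
Ximena predeceased; the 1/4 allotted to Ximena's branch passes to Ximena's issue by representation.
The 1/4 is divided into 4 equal shares of 1/16 among Ramiro, Valentina, Teodoro, Diego.
Ramiro is living and takes 1/16.
Valentina is living and takes 1/16.
Teodoro is living and takes 1/16.
Diego is living and takes 1/16.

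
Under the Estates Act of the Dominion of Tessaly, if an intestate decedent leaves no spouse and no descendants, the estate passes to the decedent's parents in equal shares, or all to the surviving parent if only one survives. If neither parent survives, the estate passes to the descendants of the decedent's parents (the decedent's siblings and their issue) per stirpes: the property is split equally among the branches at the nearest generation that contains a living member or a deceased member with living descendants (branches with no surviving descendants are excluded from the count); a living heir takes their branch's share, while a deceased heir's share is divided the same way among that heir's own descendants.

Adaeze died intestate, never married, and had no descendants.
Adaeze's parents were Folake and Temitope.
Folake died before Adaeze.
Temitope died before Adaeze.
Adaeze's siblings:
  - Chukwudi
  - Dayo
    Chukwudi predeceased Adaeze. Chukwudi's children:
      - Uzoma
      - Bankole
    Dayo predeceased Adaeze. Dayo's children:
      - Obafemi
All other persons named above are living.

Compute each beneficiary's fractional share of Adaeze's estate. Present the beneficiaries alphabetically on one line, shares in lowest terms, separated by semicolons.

Bankole 1/4; Obafemi 1/2; Uzoma 1/4

Neither parent survives and there are no descendants, so the estate passes to Adaeze's siblings and their issue per stirpes.
The estate is divided into 2 equal shares of 1/2 among Chukwudi, Dayo.
Chukwudi predeceased; the 1/2 allotted to Chukwudi's branch passes to Chukwudi's issue by representation.
The 1/2 is divided into 2 equal shares of 1/4 among Uzoma, Bankole.
Uzoma is living and takes 1/4.
Bankole is living and takes 1/4.
Dayo predeceased; the 1/2 allotted to Dayo's branch passes to Dayo's issue by representation.
Obafemi is the sole taker at this level and receives the full 1/2.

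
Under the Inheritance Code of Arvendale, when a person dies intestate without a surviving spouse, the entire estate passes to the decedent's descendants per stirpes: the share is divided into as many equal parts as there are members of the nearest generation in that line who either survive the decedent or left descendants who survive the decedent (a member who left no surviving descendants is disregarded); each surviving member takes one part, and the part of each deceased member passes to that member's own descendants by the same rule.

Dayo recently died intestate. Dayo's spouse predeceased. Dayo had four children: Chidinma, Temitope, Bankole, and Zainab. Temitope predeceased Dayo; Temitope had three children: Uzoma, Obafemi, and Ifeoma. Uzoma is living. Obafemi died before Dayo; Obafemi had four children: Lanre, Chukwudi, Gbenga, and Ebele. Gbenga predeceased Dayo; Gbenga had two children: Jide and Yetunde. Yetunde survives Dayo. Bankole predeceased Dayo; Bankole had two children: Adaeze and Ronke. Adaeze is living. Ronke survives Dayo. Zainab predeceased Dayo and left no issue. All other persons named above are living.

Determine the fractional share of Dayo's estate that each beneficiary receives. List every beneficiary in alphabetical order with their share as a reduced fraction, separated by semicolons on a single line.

Adaeze 1/6; Chidinma 1/3; Chukwudi 1/36; Ebele 1/36; Ifeoma 1/9; Jide 1/72; Lanre 1/36; Ronke 1/6; Uzoma 1/9; Yetunde 1/72

There is no surviving spouse, so the entire estate passes to Dayo's descendants per stirpes.
Zainab left no surviving issue, so that branch lapses and is disregarded.
The estate is divided into 3 equal shares of 1/3 among Chidinma, Temitope, Bankole.
Chidinma is living and takes 1/3.
Temitope predeceased; the 1/3 allotted to Temitope's branch passes to Temitope's issue by representation.
The 1/3 is divided into 3 equal shares of 1/9 among Uzoma, Obafemi, Ifeoma.
Uzoma is living and takes 1/9.
Obafemi predeceased; the 1/9 allotted to Obafemi's branch passes to Obafemi's issue by representation.
The 1/9 is divided into 4 equal shares of 1/36 among Lanre, Chukwudi, Gbenga, Ebele.
Lanre is living and takes 1/36.
Chukwudi is living and takes 1/36.
Gbenga predeceased; the 1/36 allotted to Gbenga's branch passes to Gbenga's issue by representation.
The 1/36 is divided into 2 equal shares of 1/72 among Jide, Yetunde.
Jide is living and takes 1/72.
Yetunde is living and takes 1/72.
Ebele is living and takes 1/36.
Ifeoma is living and takes 1/9.
Bankole predeceased; the 1/3 allotted to Bankole's branch passes to Bankole's issue by representation.
The 1/3 is divided into 2 equal shares of 1/6 among Adaeze, Ronke.
Adaeze is living and takes 1/6.
Ronke is living and takes 1/6.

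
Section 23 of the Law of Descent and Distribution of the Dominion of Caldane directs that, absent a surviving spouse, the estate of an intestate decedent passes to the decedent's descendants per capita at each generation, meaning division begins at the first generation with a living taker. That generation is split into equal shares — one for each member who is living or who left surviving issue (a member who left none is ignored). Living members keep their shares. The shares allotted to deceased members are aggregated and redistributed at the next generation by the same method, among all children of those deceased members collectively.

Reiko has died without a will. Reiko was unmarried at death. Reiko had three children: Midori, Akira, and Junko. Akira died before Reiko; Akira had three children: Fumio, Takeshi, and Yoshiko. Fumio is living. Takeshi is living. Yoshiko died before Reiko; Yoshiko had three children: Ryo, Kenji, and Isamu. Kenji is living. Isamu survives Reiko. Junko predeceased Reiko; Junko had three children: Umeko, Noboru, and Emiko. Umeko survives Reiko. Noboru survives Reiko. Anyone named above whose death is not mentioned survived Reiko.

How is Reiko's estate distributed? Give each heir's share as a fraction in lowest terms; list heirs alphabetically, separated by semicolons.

There is no surviving spouse, so the entire estate passes to Reiko's descendants per capita at each generation.
At generation 1 (Midori, Akira, Junko) there are 3 shares of (1)/3 = 1/3 each.
Living: Midori — each takes 1/3.
Deceased: Akira and Junko. Their combined 2/3 is pooled and carried to generation 2.
At generation 2 (Fumio, Takeshi, Yoshiko, Umeko, Noboru, Emiko) there are 6 shares of (2/3)/6 = 1/9 each.
Living: Fumio, Takeshi, Umeko, Noboru, and Emiko — each takes 1/9.
Deceased: Yoshiko. That 1/9 share is carried to generation 3.
At generation 3 (Ryo, Kenji, Isamu) there are 3 shares of (1/9)/3 = 1/27 each.
Living: Ryo, Kenji, and Isamu — each takes 1/27.

Emiko 1/9; Fumio 1/9; Isamu 1/27; Kenji 1/27; Midori 1/3; Noboru 1/9; Ryo 1/27; Takeshi 1/9; Umeko 1/9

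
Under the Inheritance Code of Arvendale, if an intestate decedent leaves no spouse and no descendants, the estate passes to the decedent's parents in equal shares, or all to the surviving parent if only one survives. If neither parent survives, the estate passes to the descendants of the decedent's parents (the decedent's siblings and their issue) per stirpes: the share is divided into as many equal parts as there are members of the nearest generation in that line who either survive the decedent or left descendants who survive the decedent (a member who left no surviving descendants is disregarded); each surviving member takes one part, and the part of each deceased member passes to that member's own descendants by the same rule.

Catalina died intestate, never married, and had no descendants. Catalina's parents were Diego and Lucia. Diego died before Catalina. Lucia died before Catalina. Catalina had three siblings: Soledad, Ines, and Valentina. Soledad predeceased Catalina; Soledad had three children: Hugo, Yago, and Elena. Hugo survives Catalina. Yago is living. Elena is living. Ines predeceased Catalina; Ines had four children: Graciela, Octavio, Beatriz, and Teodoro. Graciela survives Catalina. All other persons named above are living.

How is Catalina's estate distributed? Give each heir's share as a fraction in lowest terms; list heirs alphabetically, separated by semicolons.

Neither parent survives and there are no descendants, so the estate passes to Catalina's siblings and their issue per stirpes.
The estate is divided into 3 equal shares of 1/3 among Soledad, Ines, Valentina.
Soledad predeceased; the 1/3 allotted to Soledad's branch passes to Soledad's issue by representation.
The 1/3 is divided into 3 equal shares of 1/9 among Hugo, Yago, Elena.
Hugo is living and takes 1/9.
Yago is living and takes 1/9.
Elena is living and takes 1/9.
Ines predeceased; the 1/3 allotted to Ines's branch passes to Ines's issue by representation.
The 1/3 is divided into 4 equal shares of 1/12 among Graciela, Octavio, Beatriz, Teodoro.
Graciela is living and takes 1/12.
Octavio is living and takes 1/12.
Beatriz is living and takes 1/12.
Teodoro is living and takes 1/12.
Valentina is living and takes 1/3.

Beatriz 1/12; Elena 1/9; Graciela 1/12; Hugo 1/9; Octavio 1/12; Teodoro 1/12; Valentina 1/3; Yago 1/9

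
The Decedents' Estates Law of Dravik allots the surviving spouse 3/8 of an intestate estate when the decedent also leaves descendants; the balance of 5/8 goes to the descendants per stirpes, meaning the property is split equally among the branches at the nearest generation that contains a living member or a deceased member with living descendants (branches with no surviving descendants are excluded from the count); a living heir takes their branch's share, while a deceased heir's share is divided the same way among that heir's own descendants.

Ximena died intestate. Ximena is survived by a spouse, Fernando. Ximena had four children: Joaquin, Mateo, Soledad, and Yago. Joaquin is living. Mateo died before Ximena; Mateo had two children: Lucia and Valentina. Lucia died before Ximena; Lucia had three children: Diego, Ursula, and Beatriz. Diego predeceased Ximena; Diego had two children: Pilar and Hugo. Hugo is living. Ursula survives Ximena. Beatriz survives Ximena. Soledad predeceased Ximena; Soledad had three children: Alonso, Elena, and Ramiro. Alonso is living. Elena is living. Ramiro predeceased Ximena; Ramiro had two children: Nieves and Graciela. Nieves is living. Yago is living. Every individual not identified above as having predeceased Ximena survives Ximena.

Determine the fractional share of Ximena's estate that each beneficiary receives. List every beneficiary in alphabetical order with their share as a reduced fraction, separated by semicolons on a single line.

Fernando, as surviving spouse, takes 3/8.
The remaining 5/8 passes to Ximena's descendants per stirpes.
The 5/8 is divided into 4 equal shares of 5/32 among Joaquin, Mateo, Soledad, Yago.
Joaquin is living and takes 5/32.
Mateo predeceased; the 5/32 allotted to Mateo's branch passes to Mateo's issue by representation.
The 5/32 is divided into 2 equal shares of 5/64 among Lucia, Valentina.
Lucia predeceased; the 5/64 allotted to Lucia's branch passes to Lucia's issue by representation.
The 5/64 is divided into 3 equal shares of 5/192 among Diego, Ursula, Beatriz.
Diego predeceased; the 5/192 allotted to Diego's branch passes to Diego's issue by representation.
The 5/192 is divided into 2 equal shares of 5/384 among Pilar, Hugo.
Pilar is living and takes 5/384.
Hugo is living and takes 5/384.
Ursula is living and takes 5/192.
Beatriz is living and takes 5/192.
Valentina is living and takes 5/64.
Soledad predeceased; the 5/32 allotted to Soledad's branch passes to Soledad's issue by representation.
The 5/32 is divided into 3 equal shares of 5/96 among Alonso, Elena, Ramiro.
Alonso is living and takes 5/96.
Elena is living and takes 5/96.
Ramiro predeceased; the 5/96 allotted to Ramiro's branch passes to Ramiro's issue by representation.
The 5/96 is divided into 2 equal shares of 5/192 among Nieves, Graciela.
Nieves is living and takes 5/192.
Graciela is living and takes 5/192.
Yago is living and takes 5/32.

Alonso 5/96; Beatriz 5/192; Elena 5/96; Fernando 3/8; Graciela 5/192; Hugo 5/384; Joaquin 5/32; Nieves 5/192; Pilar 5/384; Ursula 5/192; Valentina 5/64; Yago 5/32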